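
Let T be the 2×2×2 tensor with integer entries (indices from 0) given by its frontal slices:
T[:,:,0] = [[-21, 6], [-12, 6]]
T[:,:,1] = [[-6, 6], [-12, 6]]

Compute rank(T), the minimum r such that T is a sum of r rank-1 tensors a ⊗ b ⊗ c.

Lower bound: in the mode-3 unfolding of T (rows indexed by k, columns by (i,j)) the 2×2 minor on rows k ∈ {0, 1}, columns (i,j) ∈ {(0,0), (0,1)} is det [[-21, 6], [-6, 6]] = -90 ≠ 0, so that unfolding has rank ≥ 2 and hence rank(T) ≥ 2 (CP rank is at least every unfolding rank, though it can be larger).
Upper bound: with S_k = T[:,:,k], the two rank-1 terms a₁b₁ᵀ, a₂b₂ᵀ are the rank-1 members of the pencil x·S₀ + y·S₁.
det(x·S₀ + y·S₁) is −54·x² − 18·xy + 36·y² = (-18)·(3·x − 2·y)(x + y), vanishing at (x:y) = (2:3) and (1:-1).
M₁ = 2·S₀ + 3·S₁ = [[-60, 30], [-60, 30]] = (-30)·[1, 1][2, -1]ᵀ and M₂ = S₀ − S₁ = [[-15, 0], [0, 0]] = (-15)·[1, 0][1, 0]ᵀ, so take a₁ = [1, 1], b₁ = [2, -1], a₂ = [1, 0], b₂ = [1, 0].
Each slice is an integer combination of E₁ = a₁b₁ᵀ and E₂ = a₂b₂ᵀ: S₀ = −6·E₁ − 9·E₂, S₁ = −6·E₁ + 6·E₂; reading off coefficients, c₁ = [-6, -6] and c₂ = [-9, 6].
Hence T = [1, 1] ⊗ [2, -1] ⊗ [-6, -6] + [1, 0] ⊗ [1, 0] ⊗ [-9, 6], so rank(T) ≤ 2.
These bounds meet, so rank(T) = 2.

2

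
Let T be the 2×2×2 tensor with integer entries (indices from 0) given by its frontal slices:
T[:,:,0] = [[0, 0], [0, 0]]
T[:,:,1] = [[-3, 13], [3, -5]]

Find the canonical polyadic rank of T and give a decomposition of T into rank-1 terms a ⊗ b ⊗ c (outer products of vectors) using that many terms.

rank(T) = 2

Lower bound: the mode-1 unfolding of T (rows indexed by i, columns by (j,k) = (0,0), (0,1), (1,0), (1,1)) is [[0, -3, 0, 13], [0, 3, 0, -5]].
There the 2×2 minor on rows i ∈ {0, 1}, columns (j,k) ∈ {(0,1), (1,1)} is det [[-3, 13], [3, -5]] = -24 ≠ 0, so this unfolding has rank ≥ 2; CP rank is at least every unfolding rank, so rank(T) ≥ 2. (Unfolding ranks only ever bound the CP rank from below — rank(T) can be strictly larger than all of them — so the matching upper bound has to come from an explicit 2-term decomposition.)
Upper bound — finding two terms. Every mode-3 slice of T is a multiple of one matrix: T[:,:,k] = c[k]·M with c = (0, 1) and M = [[-3, 13], [3, -5]] (rows indexed by i, columns by j). So it suffices to write M as a sum of two rank-1 matrices.
Splitting M by its rows (i = 0, 1), M = (1, 0)(-3, 13)ᵀ + (0, 1)(3, -5)ᵀ.
Hence T = (1, 0) ⊗ (-3, 13) ⊗ (0, 1) + (0, 1) ⊗ (3, -5) ⊗ (0, 1), so rank(T) ≤ 2.
These bounds meet, so rank(T) = 2.
Check entry T[0,0,1] = -3: (1)·(-3)·(1) + (0)·(3)·(1) = -3.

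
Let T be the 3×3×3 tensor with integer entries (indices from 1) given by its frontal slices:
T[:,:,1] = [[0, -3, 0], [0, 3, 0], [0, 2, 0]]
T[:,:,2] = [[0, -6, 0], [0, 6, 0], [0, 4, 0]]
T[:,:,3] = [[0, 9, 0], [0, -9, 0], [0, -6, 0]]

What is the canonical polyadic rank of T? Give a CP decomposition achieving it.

Lower bound: T ≠ 0 (e.g. T[1,2,1] = -3), so rank(T) ≥ 1.
Upper bound: if T = a ⊗ b ⊗ c then every fibre of T is a multiple of the corresponding factor, so read the factors off the fibres through the nonzero entry T[1,2,1] = -3.
The mode-1 fibre T[:,2,1] = [-3, 3, 2] gives a = [3, -3, -2] (primitive direction); the mode-2 fibre T[1,:,1] = [0, -3, 0] gives b = [0, 1, 0]; then c[k] = T[1,2,k] / (a[1]·b[2]) = [-3, -6, 9] / 3 = [-1, -2, 3].
Expanding [3, -3, -2] ⊗ [0, 1, 0] ⊗ [-1, -2, 3] reproduces all 27 entries of T, so T = [3, -3, -2] ⊗ [0, 1, 0] ⊗ [-1, -2, 3] and rank(T) ≤ 1.
These bounds meet, so rank(T) = 1.

rank(T) = 1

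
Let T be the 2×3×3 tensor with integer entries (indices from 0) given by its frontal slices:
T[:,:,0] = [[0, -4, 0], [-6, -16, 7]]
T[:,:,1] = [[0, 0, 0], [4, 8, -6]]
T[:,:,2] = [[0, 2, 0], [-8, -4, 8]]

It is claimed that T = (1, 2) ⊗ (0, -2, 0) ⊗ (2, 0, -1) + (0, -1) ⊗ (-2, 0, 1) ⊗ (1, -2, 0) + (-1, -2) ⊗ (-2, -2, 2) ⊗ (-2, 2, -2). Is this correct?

No

Reconstruct entry (0,0,0) from the claimed factors: Σₗ aₗ[0]bₗ[0]cₗ[0] = (1)·(0)·(2) + (0)·(-2)·(1) + (-1)·(-2)·(-2) = -4, but T[0,0,0] = 0. The claim is false.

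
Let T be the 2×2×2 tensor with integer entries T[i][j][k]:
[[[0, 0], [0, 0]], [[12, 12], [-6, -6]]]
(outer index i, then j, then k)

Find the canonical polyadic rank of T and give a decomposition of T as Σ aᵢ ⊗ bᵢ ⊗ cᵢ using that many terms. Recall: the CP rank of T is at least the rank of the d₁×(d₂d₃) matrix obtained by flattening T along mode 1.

rank(T) = 1

Lower bound: T ≠ 0 (e.g. T[1,0,0] = 12), so rank(T) ≥ 1.
Upper bound: if T = a ⊗ b ⊗ c then every fibre of T is a multiple of the corresponding factor, so read the factors off the fibres through the nonzero entry T[1,0,0] = 12.
The mode-1 fibre T[:,0,0] = [0, 12] gives a = (0, 1) (primitive direction); the mode-2 fibre T[1,:,0] = [12, -6] gives b = (2, -1); then c[k] = T[1,0,k] / (a[1]·b[0]) = [12, 12] / 2 = (6, 6).
Expanding (0, 1) ⊗ (2, -1) ⊗ (6, 6) reproduces all 8 entries of T, so T = (0, 1) ⊗ (2, -1) ⊗ (6, 6) and rank(T) ≤ 1.
These bounds meet, so rank(T) = 1.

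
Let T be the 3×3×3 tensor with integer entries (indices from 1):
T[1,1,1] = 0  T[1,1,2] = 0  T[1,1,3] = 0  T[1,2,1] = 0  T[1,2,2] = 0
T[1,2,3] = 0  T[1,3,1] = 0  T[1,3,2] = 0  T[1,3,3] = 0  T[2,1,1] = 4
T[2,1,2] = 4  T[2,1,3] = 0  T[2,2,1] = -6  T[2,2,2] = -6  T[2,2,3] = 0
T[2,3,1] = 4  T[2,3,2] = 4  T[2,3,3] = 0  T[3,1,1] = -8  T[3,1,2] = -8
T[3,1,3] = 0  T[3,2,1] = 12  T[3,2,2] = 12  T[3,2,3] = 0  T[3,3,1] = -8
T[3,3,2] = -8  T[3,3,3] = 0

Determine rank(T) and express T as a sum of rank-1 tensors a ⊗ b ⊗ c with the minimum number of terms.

Lower bound: T ≠ 0 (e.g. T[2,1,1] = 4), so rank(T) ≥ 1.
Upper bound: if T = a ⊗ b ⊗ c then every fibre of T is a multiple of the corresponding factor, so read the factors off the fibres through the nonzero entry T[2,1,1] = 4.
The mode-1 fibre T[:,1,1] = [0, 4, -8] gives a = [0, 1, -2] (primitive direction); the mode-2 fibre T[2,:,1] = [4, -6, 4] gives b = [2, -3, 2]; then c[k] = T[2,1,k] / (a[2]·b[1]) = [4, 4, 0] / 2 = [2, 2, 0].
Expanding [0, 1, -2] ⊗ [2, -3, 2] ⊗ [2, 2, 0] reproduces all 27 entries of T, so T = [0, 1, -2] ⊗ [2, -3, 2] ⊗ [2, 2, 0] and rank(T) ≤ 1.
These bounds meet, so rank(T) = 1.
Check entry T[3,3,1] = -8: (-2)·(2)·(2) = -8.

rank(T) = 1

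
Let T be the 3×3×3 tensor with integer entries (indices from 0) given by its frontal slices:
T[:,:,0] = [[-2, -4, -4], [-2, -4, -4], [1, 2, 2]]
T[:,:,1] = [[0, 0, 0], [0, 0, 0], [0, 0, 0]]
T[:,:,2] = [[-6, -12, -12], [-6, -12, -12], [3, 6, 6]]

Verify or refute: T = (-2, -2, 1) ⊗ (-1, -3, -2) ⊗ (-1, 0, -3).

No

Reconstruct entry (0,1,0) from the claimed factors: Σₗ aₗ[0]bₗ[1]cₗ[0] = (-2)·(-3)·(-1) = -6, but T[0,1,0] = -4. The claim is false.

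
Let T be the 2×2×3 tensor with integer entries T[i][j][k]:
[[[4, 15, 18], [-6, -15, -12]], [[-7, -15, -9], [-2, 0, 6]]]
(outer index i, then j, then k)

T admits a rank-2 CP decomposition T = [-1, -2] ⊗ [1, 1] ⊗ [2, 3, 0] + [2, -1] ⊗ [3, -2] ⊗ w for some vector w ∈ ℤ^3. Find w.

Subtract the known terms from T to get the rank-1 residual R = [2, -1] ⊗ [3, -2] ⊗ w, so R[i,j,k] = a[i]·b[j]·w[k]. Pick indices with nonzero a[0]·b[0] = (2)·(3) = 6. Only the fibre through (0,0,·) is needed: R[0,0,:] = T[0,0,:] − Σₗ aₗ[0]bₗ[0]cₗ = [4, 15, 18] − (-1)·(1)·[2, 3, 0] = [6, 18, 18]. Then w[k] = R[0,0,k] / 6 for each k, giving w = [6, 18, 18] / 6 = [1, 3, 3].

w = [1, 3, 3]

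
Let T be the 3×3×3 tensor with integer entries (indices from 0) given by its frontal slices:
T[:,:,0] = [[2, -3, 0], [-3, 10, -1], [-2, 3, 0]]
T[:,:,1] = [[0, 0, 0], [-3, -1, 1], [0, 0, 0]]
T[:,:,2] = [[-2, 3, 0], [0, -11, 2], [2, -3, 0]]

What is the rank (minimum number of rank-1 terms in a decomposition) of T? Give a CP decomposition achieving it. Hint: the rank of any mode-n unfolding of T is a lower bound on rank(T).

rank(T) = 2

Lower bound: the mode-2 unfolding of T (rows indexed by j, columns by (i,k) = (0,0), (0,1), (0,2), (1,0), (1,1), (1,2), (2,0), (2,1), (2,2)) is [[2, 0, -2, -3, -3, 0, -2, 0, 2], [-3, 0, 3, 10, -1, -11, 3, 0, -3], [0, 0, 0, -1, 1, 2, 0, 0, 0]].
There the 2×2 minor on rows j ∈ {0, 1}, columns (i,k) ∈ {(0,0), (1,0)} is det [[2, -3], [-3, 10]] = 11 ≠ 0, so this unfolding has rank ≥ 2; CP rank is at least every unfolding rank, so rank(T) ≥ 2. (This is only a lower bound: in general the CP rank may exceed every unfolding rank, so we still need to exhibit 2 rank-1 terms summing to T.)
Upper bound — finding two terms. Write S_k = T[:,:,k] for the frontal slices: S₀ = [[2, -3, 0], [-3, 10, -1], [-2, 3, 0]], S₁ = [[0, 0, 0], [-3, -1, 1], [0, 0, 0]], S₂ = [[-2, 3, 0], [0, -11, 2], [2, -3, 0]].
If T = a₁ (x) b₁ (x) c₁ + a₂ (x) b₂ (x) c₂ then each S_k = c₁[k]·a₁b₁ᵀ + c₂[k]·a₂b₂ᵀ. S₀ and S₁ are linearly independent, so a₁b₁ᵀ and a₂b₂ᵀ must span the same plane of matrices: they are the rank-1 matrices of the form x·S₀ + y·S₁.
The 2×2 minor of x·S₀ + y·S₁ on rows {0,1}, columns {0,1} is 11·x² − 11·xy = 11·(x − y)(x), vanishing at (x:y) = (1:1) and (0:1).
M₁ = S₀ + S₁ = [[2, -3, 0], [-6, 9, 0], [-2, 3, 0]] = [1, -3, -1][2, -3, 0]ᵀ and M₂ = S₁ = [[0, 0, 0], [-3, -1, 1], [0, 0, 0]] = −[0, 1, 0][3, 1, -1]ᵀ, so take a₁ = [1, -3, -1], b₁ = [2, -3, 0], a₂ = [0, 1, 0], b₂ = [3, 1, -1].
Each slice is an integer combination of E₁ = a₁b₁ᵀ and E₂ = a₂b₂ᵀ: S₀ = E₁ + E₂, S₁ = −E₂, S₂ = −E₁ − 2·E₂; reading off coefficients, c₁ = [1, 0, -1] and c₂ = [1, -1, -2].
Hence T = [1, -3, -1] (x) [2, -3, 0] (x) [1, 0, -1] + [0, 1, 0] (x) [3, 1, -1] (x) [1, -1, -2], so rank(T) ≤ 2.
These bounds meet, so rank(T) = 2.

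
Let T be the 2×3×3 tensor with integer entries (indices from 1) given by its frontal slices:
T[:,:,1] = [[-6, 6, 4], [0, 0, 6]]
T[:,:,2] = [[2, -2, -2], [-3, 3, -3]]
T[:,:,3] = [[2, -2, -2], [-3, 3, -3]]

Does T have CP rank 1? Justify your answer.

The mode-2 unfolding of T (rows indexed by j, columns by (i,k) = (1,1), (1,2), (1,3), (2,1), (2,2), (2,3)) is [[-6, 2, 2, 0, -3, -3], [6, -2, -2, 0, 3, 3], [4, -2, -2, 6, -3, -3]].
There the 2×2 minor on rows j ∈ {1, 3}, columns (i,k) ∈ {(1,1), (1,2)} is det [[-6, 2], [4, -2]] = 4 ≠ 0, so this unfolding has rank ≥ 2; CP rank is at least every unfolding rank, so rank(T) ≥ 2.
In particular rank(T) ≥ 2 > 1, so T is not rank-1.

No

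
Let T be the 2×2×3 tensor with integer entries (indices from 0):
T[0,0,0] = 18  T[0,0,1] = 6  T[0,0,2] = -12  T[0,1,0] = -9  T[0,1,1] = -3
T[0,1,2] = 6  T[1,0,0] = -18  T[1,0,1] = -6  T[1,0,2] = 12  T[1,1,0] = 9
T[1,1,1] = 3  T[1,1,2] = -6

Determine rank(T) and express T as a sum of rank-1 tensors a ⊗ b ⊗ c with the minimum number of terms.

rank(T) = 1

Lower bound: T ≠ 0 (e.g. T[0,0,0] = 18), so rank(T) ≥ 1.
Upper bound: if T = a ⊗ b ⊗ c then every fibre of T is a multiple of the corresponding factor, so read the factors off the fibres through the nonzero entry T[0,0,0] = 18.
The mode-1 fibre T[:,0,0] = [18, -18] gives a = (1, -1) (primitive direction); the mode-2 fibre T[0,:,0] = [18, -9] gives b = (2, -1); then c[k] = T[0,0,k] / (a[0]·b[0]) = [18, 6, -12] / 2 = (9, 3, -6).
Expanding (1, -1) ⊗ (2, -1) ⊗ (9, 3, -6) reproduces all 12 entries of T, so T = (1, -1) ⊗ (2, -1) ⊗ (9, 3, -6) and rank(T) ≤ 1.
These bounds meet, so rank(T) = 1.
Check entry T[1,1,1] = 3: (-1)·(-1)·(3) = 3.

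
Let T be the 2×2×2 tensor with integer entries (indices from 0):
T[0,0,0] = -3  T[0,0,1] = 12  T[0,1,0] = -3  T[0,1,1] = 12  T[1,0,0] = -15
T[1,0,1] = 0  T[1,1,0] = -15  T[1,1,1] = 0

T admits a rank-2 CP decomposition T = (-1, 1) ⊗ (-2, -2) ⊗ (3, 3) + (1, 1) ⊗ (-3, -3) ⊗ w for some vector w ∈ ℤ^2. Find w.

Subtract the known terms from T to get the rank-1 residual R = (1, 1) ⊗ (-3, -3) ⊗ w, so R[i,j,k] = a[i]·b[j]·w[k]. Pick indices with nonzero a[0]·b[0] = (1)·(-3) = -3. Only the fibre through (0,0,·) is needed: R[0,0,:] = T[0,0,:] − Σₗ aₗ[0]bₗ[0]cₗ = [-3, 12] − (-1)·(-2)·(3, 3) = [-9, 6]. Then w[k] = R[0,0,k] / -3 for each k, giving w = [-9, 6] / -3 = (3, -2).

w = (3, -2)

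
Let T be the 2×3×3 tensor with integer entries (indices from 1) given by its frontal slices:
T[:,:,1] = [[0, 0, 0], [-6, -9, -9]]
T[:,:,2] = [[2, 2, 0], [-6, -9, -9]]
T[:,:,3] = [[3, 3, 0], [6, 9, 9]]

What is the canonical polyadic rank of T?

Lower bound: the mode-3 unfolding of T (rows indexed by k, columns by (i,j) = (1,1), (1,2), (1,3), (2,1), (2,2), (2,3)) is [[0, 0, 0, -6, -9, -9], [2, 2, 0, -6, -9, -9], [3, 3, 0, 6, 9, 9]].
There the 2×2 minor on rows k ∈ {1, 2}, columns (i,j) ∈ {(1,1), (2,1)} is det [[0, -6], [2, -6]] = 12 ≠ 0, so this unfolding has rank ≥ 2; CP rank is at least every unfolding rank, so rank(T) ≥ 2. (This is only a lower bound: in general the CP rank may exceed every unfolding rank, so we still need to exhibit 2 rank-1 terms summing to T.)
Upper bound — finding two terms. Write S_k = T[:,:,k] for the frontal slices: S₁ = [[0, 0, 0], [-6, -9, -9]], S₂ = [[2, 2, 0], [-6, -9, -9]], S₃ = [[3, 3, 0], [6, 9, 9]].
If T = a₁ ⊗ b₁ ⊗ c₁ + a₂ ⊗ b₂ ⊗ c₂ then each S_k = c₁[k]·a₁b₁ᵀ + c₂[k]·a₂b₂ᵀ. S₁ and S₂ are linearly independent, so a₁b₁ᵀ and a₂b₂ᵀ must span the same plane of matrices: they are the rank-1 matrices of the form x·S₁ + y·S₂.
The 2×2 minor of x·S₁ + y·S₂ on rows {1,2}, columns {1,2} is −6·xy − 6·y² = (-6)·(y)(x + y), vanishing at (x:y) = (1:0) and (1:-1).
M₁ = S₁ = [[0, 0, 0], [-6, -9, -9]] = (-3)·[0, 1][2, 3, 3]ᵀ and M₂ = S₁ − S₂ = [[-2, -2, 0], [0, 0, 0]] = (-2)·[1, 0][1, 1, 0]ᵀ, so take a₁ = [0, 1], b₁ = [2, 3, 3], a₂ = [1, 0], b₂ = [1, 1, 0].
Each slice is an integer combination of E₁ = a₁b₁ᵀ and E₂ = a₂b₂ᵀ: S₁ = −3·E₁, S₂ = −3·E₁ + 2·E₂, S₃ = 3·E₁ + 3·E₂; reading off coefficients, c₁ = [-3, -3, 3] and c₂ = [0, 2, 3].
Hence T = [0, 1] ⊗ [2, 3, 3] ⊗ [-3, -3, 3] + [1, 0] ⊗ [1, 1, 0] ⊗ [0, 2, 3], so rank(T) ≤ 2.
These bounds meet, so rank(T) = 2.

2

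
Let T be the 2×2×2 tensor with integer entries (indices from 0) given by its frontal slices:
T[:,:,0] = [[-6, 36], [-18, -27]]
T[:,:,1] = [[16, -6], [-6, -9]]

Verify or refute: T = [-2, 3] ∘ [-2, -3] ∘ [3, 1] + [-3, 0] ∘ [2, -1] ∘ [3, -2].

No

Reconstruct entry (0,1,0) from the claimed factors: Σₗ aₗ[0]bₗ[1]cₗ[0] = (-2)·(-3)·(3) + (-3)·(-1)·(3) = 27, but T[0,1,0] = 36. The claim is false.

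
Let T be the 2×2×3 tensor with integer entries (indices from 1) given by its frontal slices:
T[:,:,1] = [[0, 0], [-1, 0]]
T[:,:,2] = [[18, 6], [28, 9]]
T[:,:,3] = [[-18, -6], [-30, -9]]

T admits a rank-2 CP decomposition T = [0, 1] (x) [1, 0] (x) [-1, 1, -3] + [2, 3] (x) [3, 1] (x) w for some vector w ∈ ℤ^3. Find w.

w = [0, 3, -3]

Subtract the known terms from T to get the rank-1 residual R = [2, 3] (x) [3, 1] (x) w, so R[i,j,k] = a[i]·b[j]·w[k]. Pick indices with nonzero a[1]·b[1] = (2)·(3) = 6. Only the fibre through (1,1,·) is needed: R[1,1,:] = T[1,1,:] − Σₗ aₗ[1]bₗ[1]cₗ = [0, 18, -18] − (0)·(1)·[-1, 1, -3] = [0, 18, -18]. Then w[k] = R[1,1,k] / 6 for each k, giving w = [0, 18, -18] / 6 = [0, 3, -3].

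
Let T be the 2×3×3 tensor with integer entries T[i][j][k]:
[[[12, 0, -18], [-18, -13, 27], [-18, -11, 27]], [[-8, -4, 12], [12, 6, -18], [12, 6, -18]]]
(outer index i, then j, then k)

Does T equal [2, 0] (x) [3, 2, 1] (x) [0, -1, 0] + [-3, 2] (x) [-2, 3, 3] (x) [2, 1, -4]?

No

Reconstruct entry (0,0,2) from the claimed factors: Σₗ aₗ[0]bₗ[0]cₗ[2] = (2)·(3)·(0) + (-3)·(-2)·(-4) = -24, but T[0,0,2] = -18. The claim is false.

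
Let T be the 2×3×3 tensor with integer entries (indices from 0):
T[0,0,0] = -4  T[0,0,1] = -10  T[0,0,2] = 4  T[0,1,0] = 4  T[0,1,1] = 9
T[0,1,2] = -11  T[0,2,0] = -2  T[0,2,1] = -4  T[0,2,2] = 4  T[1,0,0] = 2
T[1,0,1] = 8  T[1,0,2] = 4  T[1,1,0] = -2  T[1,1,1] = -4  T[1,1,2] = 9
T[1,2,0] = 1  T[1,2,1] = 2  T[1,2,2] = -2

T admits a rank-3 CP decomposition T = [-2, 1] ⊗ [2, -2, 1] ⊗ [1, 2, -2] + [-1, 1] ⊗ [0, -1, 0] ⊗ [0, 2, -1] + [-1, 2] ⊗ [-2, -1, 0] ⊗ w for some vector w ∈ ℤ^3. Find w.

Subtract the known terms from T to get the rank-1 residual R = [-1, 2] ⊗ [-2, -1, 0] ⊗ w, so R[i,j,k] = a[i]·b[j]·w[k]. Pick indices with nonzero a[0]·b[0] = (-1)·(-2) = 2. Only the fibre through (0,0,·) is needed: R[0,0,:] = T[0,0,:] − Σₗ aₗ[0]bₗ[0]cₗ = [-4, -10, 4] − (-2)·(2)·[1, 2, -2] − (-1)·(0)·[0, 2, -1] = [0, -2, -4]. Then w[k] = R[0,0,k] / 2 for each k, giving w = [0, -2, -4] / 2 = [0, -1, -2].

w = [0, -1, -2]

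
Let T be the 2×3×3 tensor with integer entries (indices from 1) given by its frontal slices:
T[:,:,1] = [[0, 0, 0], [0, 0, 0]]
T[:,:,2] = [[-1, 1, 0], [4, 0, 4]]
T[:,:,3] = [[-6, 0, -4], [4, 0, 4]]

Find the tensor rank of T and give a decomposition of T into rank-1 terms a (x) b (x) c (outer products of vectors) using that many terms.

Lower bound: in the mode-2 unfolding of T (rows indexed by j, columns by (i,k)) the 3×3 minor on rows j ∈ {1, 2, 3}, columns (i,k) ∈ {(1,2), (1,3), (2,2)} is det [[-1, -6, 4], [1, 0, 0], [0, -4, 4]] = 8 ≠ 0, so that unfolding has rank ≥ 3 and hence rank(T) ≥ 3 (CP rank is at least every unfolding rank, though it can be larger).
Upper bound: T is a sum of 3 rank-1 terms, T = [0, 1] (x) [1, 0, 1] (x) [0, 4, 4] + [1, 0] (x) [1, -1, 0] (x) [0, -1, -2] + [1, 0] (x) [2, 1, 2] (x) [0, 0, -2] (written with every a and b primitive with positive leading entry and the scale carried by c; CP decompositions are not unique, and this one is verified by expanding entrywise), so rank(T) ≤ 3.
These bounds meet, so rank(T) = 3.

rank(T) = 3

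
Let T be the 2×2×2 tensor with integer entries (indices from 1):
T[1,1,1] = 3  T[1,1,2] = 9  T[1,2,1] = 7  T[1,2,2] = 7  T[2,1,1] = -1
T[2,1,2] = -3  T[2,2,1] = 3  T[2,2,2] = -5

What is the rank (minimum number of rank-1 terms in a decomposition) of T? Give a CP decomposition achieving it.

rank(T) = 2

Lower bound: the mode-2 unfolding of T (rows indexed by j, columns by (i,k) = (1,1), (1,2), (2,1), (2,2)) is [[3, 9, -1, -3], [7, 7, 3, -5]].
There the 2×2 minor on rows j ∈ {1, 2}, columns (i,k) ∈ {(1,1), (1,2)} is det [[3, 9], [7, 7]] = -42 ≠ 0, so this unfolding has rank ≥ 2; CP rank is at least every unfolding rank, so rank(T) ≥ 2. (Flattening ranks never certify an upper bound on CP rank; for that we must actually write T with 2 rank-1 terms.)
Upper bound — finding two terms. Write S_k = T[:,:,k] for the frontal slices: S₁ = [[3, 7], [-1, 3]], S₂ = [[9, 7], [-3, -5]].
If T = a₁ ⊗ b₁ ⊗ c₁ + a₂ ⊗ b₂ ⊗ c₂ then each S_k = c₁[k]·a₁b₁ᵀ + c₂[k]·a₂b₂ᵀ. S₁ and S₂ are linearly independent, so a₁b₁ᵀ and a₂b₂ᵀ must span the same plane of matrices: they are the rank-1 matrices of the form x·S₁ + y·S₂.
det(x·S₁ + y·S₂) is 16·x² + 40·xy − 24·y² = 8·(x + 3·y)(2·x − y), vanishing at (x:y) = (3:-1) and (1:2).
M₁ = 3·S₁ − S₂ = [[0, 14], [0, 14]] = 14·[1, 1][0, 1]ᵀ and M₂ = S₁ + 2·S₂ = [[21, 21], [-7, -7]] = 7·[3, -1][1, 1]ᵀ, so take a₁ = [1, 1], b₁ = [0, 1], a₂ = [3, -1], b₂ = [1, 1].
Each slice is an integer combination of E₁ = a₁b₁ᵀ and E₂ = a₂b₂ᵀ: S₁ = 4·E₁ + E₂, S₂ = −2·E₁ + 3·E₂; reading off coefficients, c₁ = [4, -2] and c₂ = [1, 3].
Hence T = [1, 1] ⊗ [0, 1] ⊗ [4, -2] + [3, -1] ⊗ [1, 1] ⊗ [1, 3], so rank(T) ≤ 2.
These bounds meet, so rank(T) = 2.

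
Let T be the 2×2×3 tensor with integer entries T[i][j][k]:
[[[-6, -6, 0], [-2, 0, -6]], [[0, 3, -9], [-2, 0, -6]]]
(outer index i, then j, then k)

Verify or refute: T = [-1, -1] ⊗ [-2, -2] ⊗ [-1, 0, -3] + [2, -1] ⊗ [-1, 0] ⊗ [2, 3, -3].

Reconstruct entrywise from the claimed factors. For example, T[1,1,1] = 0 and Σₗ aₗ[1]bₗ[1]cₗ[1] = (-1)·(-2)·(0) + (-1)·(0)·(3) = 0; checking all 12 entries, every one matches. The claim holds.

Yes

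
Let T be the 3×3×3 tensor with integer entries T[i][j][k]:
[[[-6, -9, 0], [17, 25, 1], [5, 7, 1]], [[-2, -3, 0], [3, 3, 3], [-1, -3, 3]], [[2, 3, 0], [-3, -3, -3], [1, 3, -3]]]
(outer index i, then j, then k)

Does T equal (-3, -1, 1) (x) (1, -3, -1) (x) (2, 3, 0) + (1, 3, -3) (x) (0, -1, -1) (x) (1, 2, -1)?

Yes

Reconstruct entrywise from the claimed factors. For example, T[2,2,2] = -3 and Σₗ aₗ[2]bₗ[2]cₗ[2] = (1)·(-1)·(0) + (-3)·(-1)·(-1) = -3; checking all 27 entries, every one matches. The claim holds.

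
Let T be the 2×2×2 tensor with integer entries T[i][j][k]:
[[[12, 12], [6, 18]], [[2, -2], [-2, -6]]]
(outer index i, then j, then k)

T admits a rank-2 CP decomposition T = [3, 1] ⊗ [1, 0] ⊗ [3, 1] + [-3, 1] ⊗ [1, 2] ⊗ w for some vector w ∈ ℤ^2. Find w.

Subtract the known terms from T to get the rank-1 residual R = [-3, 1] ⊗ [1, 2] ⊗ w, so R[i,j,k] = a[i]·b[j]·w[k]. Pick indices with nonzero a[0]·b[0] = (-3)·(1) = -3. Only the fibre through (0,0,·) is needed: R[0,0,:] = T[0,0,:] − Σₗ aₗ[0]bₗ[0]cₗ = [12, 12] − (3)·(1)·[3, 1] = [3, 9]. Then w[k] = R[0,0,k] / -3 for each k, giving w = [3, 9] / -3 = [-1, -3].

w = [-1, -3]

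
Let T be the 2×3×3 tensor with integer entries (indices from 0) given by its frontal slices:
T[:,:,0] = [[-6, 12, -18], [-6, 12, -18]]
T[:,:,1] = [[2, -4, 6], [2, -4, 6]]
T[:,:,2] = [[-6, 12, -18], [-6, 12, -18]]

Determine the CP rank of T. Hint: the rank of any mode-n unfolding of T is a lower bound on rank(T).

1

Lower bound: T ≠ 0 (e.g. T[0,0,0] = -6), so rank(T) ≥ 1.
Upper bound: the mode-1 fibre T[:,0,0] = [-6, -6] gives a = (1, 1) (primitive direction); the mode-2 fibre T[0,:,0] = [-6, 12, -18] gives b = (1, -2, 3); then c[k] = T[0,0,k] / (a[0]·b[0]) = [-6, 2, -6] / 1 = (-6, 2, -6).
Expanding (1, 1) ⊗ (1, -2, 3) ⊗ (-6, 2, -6) reproduces all 18 entries of T, so T = (1, 1) ⊗ (1, -2, 3) ⊗ (-6, 2, -6) and rank(T) ≤ 1.
These bounds meet, so rank(T) = 1.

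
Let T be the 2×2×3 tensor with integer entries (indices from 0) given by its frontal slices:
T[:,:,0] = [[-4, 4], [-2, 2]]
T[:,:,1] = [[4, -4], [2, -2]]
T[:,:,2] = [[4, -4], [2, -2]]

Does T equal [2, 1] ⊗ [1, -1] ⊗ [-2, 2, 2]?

Reconstruct entrywise from the claimed factors. For example, T[0,0,1] = 4 and Σₗ aₗ[0]bₗ[0]cₗ[1] = (2)·(1)·(2) = 4; checking all 12 entries, every one matches. The claim holds.

Yes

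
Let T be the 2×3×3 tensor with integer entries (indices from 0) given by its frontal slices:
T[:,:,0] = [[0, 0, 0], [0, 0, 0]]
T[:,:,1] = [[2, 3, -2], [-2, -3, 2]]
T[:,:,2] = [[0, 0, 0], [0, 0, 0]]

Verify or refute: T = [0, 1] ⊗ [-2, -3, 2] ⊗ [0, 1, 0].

Reconstruct entry (0,0,1) from the claimed factors: Σₗ aₗ[0]bₗ[0]cₗ[1] = (0)·(-2)·(1) = 0, but T[0,0,1] = 2. The claim is false.

No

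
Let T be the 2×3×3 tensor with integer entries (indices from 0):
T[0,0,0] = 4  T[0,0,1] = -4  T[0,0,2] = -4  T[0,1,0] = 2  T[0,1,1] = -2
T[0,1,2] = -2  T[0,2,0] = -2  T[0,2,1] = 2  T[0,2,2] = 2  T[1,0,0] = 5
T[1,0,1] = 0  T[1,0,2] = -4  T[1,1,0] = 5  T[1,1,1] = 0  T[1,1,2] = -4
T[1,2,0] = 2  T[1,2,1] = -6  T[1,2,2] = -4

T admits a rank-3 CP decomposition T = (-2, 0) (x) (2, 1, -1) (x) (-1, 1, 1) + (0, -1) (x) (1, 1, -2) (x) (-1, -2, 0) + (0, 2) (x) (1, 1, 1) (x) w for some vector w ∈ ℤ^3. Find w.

w = (2, -1, -2)

Subtract the known terms from T to get the rank-1 residual R = (0, 2) (x) (1, 1, 1) (x) w, so R[i,j,k] = a[i]·b[j]·w[k]. Pick indices with nonzero a[1]·b[0] = (2)·(1) = 2. Only the fibre through (1,0,·) is needed: R[1,0,:] = T[1,0,:] − Σₗ aₗ[1]bₗ[0]cₗ = [5, 0, -4] − (0)·(2)·(-1, 1, 1) − (-1)·(1)·(-1, -2, 0) = [4, -2, -4]. Then w[k] = R[1,0,k] / 2 for each k, giving w = [4, -2, -4] / 2 = (2, -1, -2).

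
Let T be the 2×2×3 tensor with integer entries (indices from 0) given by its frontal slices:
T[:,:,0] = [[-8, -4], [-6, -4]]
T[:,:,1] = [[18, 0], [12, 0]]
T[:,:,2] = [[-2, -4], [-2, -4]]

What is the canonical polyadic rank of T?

2

Lower bound: in the mode-2 unfolding of T (rows indexed by j, columns by (i,k)) the 2×2 minor on rows j ∈ {0, 1}, columns (i,k) ∈ {(0,0), (0,1)} is det [[-8, 18], [-4, 0]] = 72 ≠ 0, so that unfolding has rank ≥ 2 and hence rank(T) ≥ 2 (CP rank is at least every unfolding rank, though it can be larger).
Upper bound: with S_k = T[:,:,k], the two rank-1 terms a₁b₁ᵀ, a₂b₂ᵀ are the rank-1 members of the pencil x·S₀ + y·S₁.
det(x·S₀ + y·S₁) is 8·x² − 24·xy = 8·(x − 3·y)(x), vanishing at (x:y) = (3:1) and (0:1).
M₁ = 3·S₀ + S₁ = [[-6, -12], [-6, -12]] = (-6)·[1, 1][1, 2]ᵀ and M₂ = S₁ = [[18, 0], [12, 0]] = 6·[3, 2][1, 0]ᵀ, so take a₁ = [1, 1], b₁ = [1, 2], a₂ = [3, 2], b₂ = [1, 0].
Each slice is an integer combination of E₁ = a₁b₁ᵀ and E₂ = a₂b₂ᵀ: S₀ = −2·E₁ − 2·E₂, S₁ = 6·E₂, S₂ = −2·E₁; reading off coefficients, c₁ = [-2, 0, -2] and c₂ = [-2, 6, 0].
Hence T = [1, 1] ⊗ [1, 2] ⊗ [-2, 0, -2] + [3, 2] ⊗ [1, 0] ⊗ [-2, 6, 0], so rank(T) ≤ 2.
These bounds meet, so rank(T) = 2.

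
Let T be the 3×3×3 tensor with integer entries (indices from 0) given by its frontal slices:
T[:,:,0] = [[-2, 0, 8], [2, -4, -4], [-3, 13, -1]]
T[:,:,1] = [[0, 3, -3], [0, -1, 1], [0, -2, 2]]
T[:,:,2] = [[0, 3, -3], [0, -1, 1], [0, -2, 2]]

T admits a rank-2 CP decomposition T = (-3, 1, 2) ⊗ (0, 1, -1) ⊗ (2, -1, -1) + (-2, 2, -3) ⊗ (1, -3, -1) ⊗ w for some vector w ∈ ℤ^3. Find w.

Subtract the known terms from T to get the rank-1 residual R = (-2, 2, -3) ⊗ (1, -3, -1) ⊗ w, so R[i,j,k] = a[i]·b[j]·w[k]. Pick indices with nonzero a[0]·b[0] = (-2)·(1) = -2. Only the fibre through (0,0,·) is needed: R[0,0,:] = T[0,0,:] − Σₗ aₗ[0]bₗ[0]cₗ = [-2, 0, 0] − (-3)·(0)·(2, -1, -1) = [-2, 0, 0]. Then w[k] = R[0,0,k] / -2 for each k, giving w = [-2, 0, 0] / -2 = (1, 0, 0).

w = (1, 0, 0)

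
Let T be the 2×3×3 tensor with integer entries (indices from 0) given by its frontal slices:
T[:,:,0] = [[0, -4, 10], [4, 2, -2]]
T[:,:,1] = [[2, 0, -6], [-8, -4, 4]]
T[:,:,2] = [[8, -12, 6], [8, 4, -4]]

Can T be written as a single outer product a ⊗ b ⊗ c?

The mode-3 unfolding of T (rows indexed by k, columns by (i,j) = (0,0), (0,1), (0,2), (1,0), (1,1), (1,2)) is [[0, -4, 10, 4, 2, -2], [2, 0, -6, -8, -4, 4], [8, -12, 6, 8, 4, -4]].
There the 3×3 minor on rows k ∈ {0, 1, 2}, columns (i,j) ∈ {(0,0), (0,1), (1,0)} is det [[0, -4, 4], [2, 0, -8], [8, -12, 8]] = 224 ≠ 0, so this unfolding has rank ≥ 3; CP rank is at least every unfolding rank, so rank(T) ≥ 3.
In particular rank(T) ≥ 3 > 1, so T is not rank-1.

No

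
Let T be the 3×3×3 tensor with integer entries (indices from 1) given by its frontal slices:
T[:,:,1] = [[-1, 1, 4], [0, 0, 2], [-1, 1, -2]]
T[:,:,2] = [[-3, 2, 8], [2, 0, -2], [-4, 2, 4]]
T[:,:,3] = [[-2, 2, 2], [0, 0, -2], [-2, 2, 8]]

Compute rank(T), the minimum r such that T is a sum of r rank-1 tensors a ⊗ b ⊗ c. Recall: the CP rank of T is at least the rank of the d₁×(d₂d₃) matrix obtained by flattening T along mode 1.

3

Lower bound: the mode-2 unfolding of T (rows indexed by j, columns by (i,k) = (1,1), (1,2), (1,3), (2,1), (2,2), (2,3), (3,1), (3,2), (3,3)) is [[-1, -3, -2, 0, 2, 0, -1, -4, -2], [1, 2, 2, 0, 0, 0, 1, 2, 2], [4, 8, 2, 2, -2, -2, -2, 4, 8]].
There the 3×3 minor on rows j ∈ {1, 2, 3}, columns (i,k) ∈ {(1,1), (1,2), (1,3)} is det [[-1, -3, -2], [1, 2, 2], [4, 8, 2]] = -6 ≠ 0, so this unfolding has rank ≥ 3; CP rank is at least every unfolding rank, so rank(T) ≥ 3. (Flattening ranks never certify an upper bound on CP rank; for that we must actually write T with 3 rank-1 terms.)
Upper bound: T is a sum of 3 rank-1 terms, T = (1, -2, 2) ⊗ (1, 0, -2) ⊗ (0, -1, 0) + (1, 0, 1) ⊗ (1, -1, -2) ⊗ (-1, -2, -2) + (1, 1, -2) ⊗ (0, 0, 1) ⊗ (2, 2, -2) (written with every a and b primitive with positive leading entry and the scale carried by c; CP decompositions are not unique, and this one is verified by expanding entrywise), so rank(T) ≤ 3.
These bounds meet, so rank(T) = 3.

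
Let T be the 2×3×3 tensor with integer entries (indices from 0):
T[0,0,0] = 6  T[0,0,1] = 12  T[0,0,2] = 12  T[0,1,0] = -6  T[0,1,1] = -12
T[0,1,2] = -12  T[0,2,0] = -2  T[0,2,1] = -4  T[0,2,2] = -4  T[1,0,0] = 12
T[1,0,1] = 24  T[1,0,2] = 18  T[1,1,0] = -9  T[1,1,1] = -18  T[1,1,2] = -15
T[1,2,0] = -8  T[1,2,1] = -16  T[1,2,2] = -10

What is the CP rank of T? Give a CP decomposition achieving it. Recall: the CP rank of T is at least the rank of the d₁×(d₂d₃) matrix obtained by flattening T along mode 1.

Lower bound: the mode-3 unfolding of T (rows indexed by k, columns by (i,j) = (0,0), (0,1), (0,2), (1,0), (1,1), (1,2)) is [[6, -6, -2, 12, -9, -8], [12, -12, -4, 24, -18, -16], [12, -12, -4, 18, -15, -10]].
There the 2×2 minor on rows k ∈ {0, 2}, columns (i,j) ∈ {(0,0), (1,0)} is det [[6, 12], [12, 18]] = -36 ≠ 0, so this unfolding has rank ≥ 2; CP rank is at least every unfolding rank, so rank(T) ≥ 2. (Unfolding ranks only ever bound the CP rank from below — rank(T) can be strictly larger than all of them — so the matching upper bound has to come from an explicit 2-term decomposition.)
Upper bound — finding two terms. Write S_k = T[:,:,k] for the frontal slices: S₀ = [[6, -6, -2], [12, -9, -8]], S₁ = [[12, -12, -4], [24, -18, -16]], S₂ = [[12, -12, -4], [18, -15, -10]].
If T = a₁ (x) b₁ (x) c₁ + a₂ (x) b₂ (x) c₂ then each S_k = c₁[k]·a₁b₁ᵀ + c₂[k]·a₂b₂ᵀ. S₀ and S₂ are linearly independent, so a₁b₁ᵀ and a₂b₂ᵀ must span the same plane of matrices: they are the rank-1 matrices of the form x·S₀ + y·S₂.
The 2×2 minor of x·S₀ + y·S₂ on rows {0,1}, columns {0,1} is 18·x² + 54·xy + 36·y² = 18·(x + 2·y)(x + y), vanishing at (x:y) = (2:-1) and (1:-1).
M₁ = 2·S₀ − S₂ = [[0, 0, 0], [6, -3, -6]] = 3·[0, 1][2, -1, -2]ᵀ and M₂ = S₀ − S₂ = [[-6, 6, 2], [-6, 6, 2]] = (-2)·[1, 1][3, -3, -1]ᵀ, so take a₁ = [0, 1], b₁ = [2, -1, -2], a₂ = [1, 1], b₂ = [3, -3, -1].
Each slice is an integer combination of E₁ = a₁b₁ᵀ and E₂ = a₂b₂ᵀ: S₀ = 3·E₁ + 2·E₂, S₁ = 6·E₁ + 4·E₂, S₂ = 3·E₁ + 4·E₂; reading off coefficients, c₁ = [3, 6, 3] and c₂ = [2, 4, 4].
Hence T = [0, 1] (x) [2, -1, -2] (x) [3, 6, 3] + [1, 1] (x) [3, -3, -1] (x) [2, 4, 4], so rank(T) ≤ 2.
These bounds meet, so rank(T) = 2.

rank(T) = 2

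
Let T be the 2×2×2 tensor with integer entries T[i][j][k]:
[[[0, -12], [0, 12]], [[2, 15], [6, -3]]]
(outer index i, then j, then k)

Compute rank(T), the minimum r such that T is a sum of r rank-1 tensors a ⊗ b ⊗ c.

Lower bound: the mode-3 unfolding of T (rows indexed by k, columns by (i,j) = (0,0), (0,1), (1,0), (1,1)) is [[0, 0, 2, 6], [-12, 12, 15, -3]].
There the 2×2 minor on rows k ∈ {0, 1}, columns (i,j) ∈ {(0,0), (1,0)} is det [[0, 2], [-12, 15]] = 24 ≠ 0, so this unfolding has rank ≥ 2; CP rank is at least every unfolding rank, so rank(T) ≥ 2. (This is only a lower bound: in general the CP rank may exceed every unfolding rank, so we still need to exhibit 2 rank-1 terms summing to T.)
Upper bound — finding two terms. Write S_k = T[:,:,k] for the frontal slices: S₀ = [[0, 0], [2, 6]], S₁ = [[-12, 12], [15, -3]].
If T = a₁ ⊗ b₁ ⊗ c₁ + a₂ ⊗ b₂ ⊗ c₂ then each S_k = c₁[k]·a₁b₁ᵀ + c₂[k]·a₂b₂ᵀ. S₀ and S₁ are linearly independent, so a₁b₁ᵀ and a₂b₂ᵀ must span the same plane of matrices: they are the rank-1 matrices of the form x·S₀ + y·S₁.
det(x·S₀ + y·S₁) is −96·xy − 144·y² = (-48)·(2·x + 3·y)(y), vanishing at (x:y) = (3:-2) and (1:0).
M₁ = 3·S₀ − 2·S₁ = [[24, -24], [-24, 24]] = 24·[1, -1][1, -1]ᵀ and M₂ = S₀ = [[0, 0], [2, 6]] = 2·[0, 1][1, 3]ᵀ, so take a₁ = [1, -1], b₁ = [1, -1], a₂ = [0, 1], b₂ = [1, 3].
Each slice is an integer combination of E₁ = a₁b₁ᵀ and E₂ = a₂b₂ᵀ: S₀ = 2·E₂, S₁ = −12·E₁ + 3·E₂; reading off coefficients, c₁ = [0, -12] and c₂ = [2, 3].
Hence T = [1, -1] ⊗ [1, -1] ⊗ [0, -12] + [0, 1] ⊗ [1, 3] ⊗ [2, 3], so rank(T) ≤ 2.
These bounds meet, so rank(T) = 2.

2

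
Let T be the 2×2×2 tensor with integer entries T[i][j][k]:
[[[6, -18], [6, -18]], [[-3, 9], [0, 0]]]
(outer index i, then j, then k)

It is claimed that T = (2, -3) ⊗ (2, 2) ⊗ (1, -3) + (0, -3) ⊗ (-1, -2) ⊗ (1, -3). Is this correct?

No

Reconstruct entry (0,0,0) from the claimed factors: Σₗ aₗ[0]bₗ[0]cₗ[0] = (2)·(2)·(1) + (0)·(-1)·(1) = 4, but T[0,0,0] = 6. The claim is false.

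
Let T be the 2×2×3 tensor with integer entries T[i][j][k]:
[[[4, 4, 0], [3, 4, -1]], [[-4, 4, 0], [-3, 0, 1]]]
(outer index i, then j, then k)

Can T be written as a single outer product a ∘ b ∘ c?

No

The mode-3 unfolding of T (rows indexed by k, columns by (i,j) = (0,0), (0,1), (1,0), (1,1)) is [[4, 3, -4, -3], [4, 4, 4, 0], [0, -1, 0, 1]].
There the 3×3 minor on rows k ∈ {0, 1, 2}, columns (i,j) ∈ {(0,0), (0,1), (1,0)} is det [[4, 3, -4], [4, 4, 4], [0, -1, 0]] = 32 ≠ 0, so this unfolding has rank ≥ 3; CP rank is at least every unfolding rank, so rank(T) ≥ 3.
In particular rank(T) ≥ 3 > 1, so T is not rank-1.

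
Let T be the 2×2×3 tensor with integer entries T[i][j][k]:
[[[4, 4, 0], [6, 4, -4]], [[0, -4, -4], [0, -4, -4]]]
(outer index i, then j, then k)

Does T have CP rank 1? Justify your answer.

The mode-3 unfolding of T (rows indexed by k, columns by (i,j) = (0,0), (0,1), (1,0), (1,1)) is [[4, 6, 0, 0], [4, 4, -4, -4], [0, -4, -4, -4]].
There the 3×3 minor on rows k ∈ {0, 1, 2}, columns (i,j) ∈ {(0,0), (0,1), (1,0)} is det [[4, 6, 0], [4, 4, -4], [0, -4, -4]] = -32 ≠ 0, so this unfolding has rank ≥ 3; CP rank is at least every unfolding rank, so rank(T) ≥ 3.
In particular rank(T) ≥ 3 > 1, so T is not rank-1.

No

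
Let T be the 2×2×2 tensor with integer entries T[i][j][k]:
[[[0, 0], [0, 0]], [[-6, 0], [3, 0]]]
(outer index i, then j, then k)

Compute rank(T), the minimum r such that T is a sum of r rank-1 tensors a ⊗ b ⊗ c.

1

Lower bound: T ≠ 0 (e.g. T[1,0,0] = -6), so rank(T) ≥ 1.
Upper bound: if T = a ⊗ b ⊗ c then every fibre of T is a multiple of the corresponding factor, so read the factors off the fibres through the nonzero entry T[1,0,0] = -6.
The mode-1 fibre T[:,0,0] = [0, -6] gives a = [0, 1] (primitive direction); the mode-2 fibre T[1,:,0] = [-6, 3] gives b = [2, -1]; then c[k] = T[1,0,k] / (a[1]·b[0]) = [-6, 0] / 2 = [-3, 0].
Expanding [0, 1] ⊗ [2, -1] ⊗ [-3, 0] reproduces all 8 entries of T, so T = [0, 1] ⊗ [2, -1] ⊗ [-3, 0] and rank(T) ≤ 1.
These bounds meet, so rank(T) = 1.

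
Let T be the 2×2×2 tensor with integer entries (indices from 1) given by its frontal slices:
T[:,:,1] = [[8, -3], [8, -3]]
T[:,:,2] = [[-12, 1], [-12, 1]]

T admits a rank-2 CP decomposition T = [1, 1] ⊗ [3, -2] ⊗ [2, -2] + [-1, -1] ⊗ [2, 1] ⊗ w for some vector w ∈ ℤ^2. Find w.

w = [-1, 3]

Subtract the known terms from T to get the rank-1 residual R = [-1, -1] ⊗ [2, 1] ⊗ w, so R[i,j,k] = a[i]·b[j]·w[k]. Pick indices with nonzero a[1]·b[1] = (-1)·(2) = -2. Only the fibre through (1,1,·) is needed: R[1,1,:] = T[1,1,:] − Σₗ aₗ[1]bₗ[1]cₗ = [8, -12] − (1)·(3)·[2, -2] = [2, -6]. Then w[k] = R[1,1,k] / -2 for each k, giving w = [2, -6] / -2 = [-1, 3].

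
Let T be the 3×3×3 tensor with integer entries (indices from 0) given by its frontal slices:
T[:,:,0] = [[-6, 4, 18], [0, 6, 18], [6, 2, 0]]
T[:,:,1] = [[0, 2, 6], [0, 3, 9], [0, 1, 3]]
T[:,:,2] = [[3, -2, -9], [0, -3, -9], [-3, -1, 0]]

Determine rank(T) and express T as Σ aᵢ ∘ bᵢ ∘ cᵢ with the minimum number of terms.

Lower bound: the mode-1 unfolding of T (rows indexed by i, columns by (j,k) = (0,0), (0,1), (0,2), (1,0), (1,1), (1,2), (2,0), (2,1), (2,2)) is [[-6, 0, 3, 4, 2, -2, 18, 6, -9], [0, 0, 0, 6, 3, -3, 18, 9, -9], [6, 0, -3, 2, 1, -1, 0, 3, 0]].
There the 2×2 minor on rows i ∈ {0, 1}, columns (j,k) ∈ {(0,0), (1,0)} is det [[-6, 4], [0, 6]] = -36 ≠ 0, so this unfolding has rank ≥ 2; CP rank is at least every unfolding rank, so rank(T) ≥ 2. (Unfolding ranks only ever bound the CP rank from below — rank(T) can be strictly larger than all of them — so the matching upper bound has to come from an explicit 2-term decomposition.)
Upper bound — finding two terms. Write S_k = T[:,:,k] for the frontal slices: S₀ = [[-6, 4, 18], [0, 6, 18], [6, 2, 0]], S₁ = [[0, 2, 6], [0, 3, 9], [0, 1, 3]], S₂ = [[3, -2, -9], [0, -3, -9], [-3, -1, 0]].
If T = a₁ ∘ b₁ ∘ c₁ + a₂ ∘ b₂ ∘ c₂ then each S_k = c₁[k]·a₁b₁ᵀ + c₂[k]·a₂b₂ᵀ. S₀ and S₁ are linearly independent, so a₁b₁ᵀ and a₂b₂ᵀ must span the same plane of matrices: they are the rank-1 matrices of the form x·S₀ + y·S₁.
The 2×2 minor of x·S₀ + y·S₁ on rows {0,1}, columns {0,1} is −36·x² − 18·xy = (-18)·(2·x + y)(x), vanishing at (x:y) = (1:-2) and (0:1).
M₁ = S₀ − 2·S₁ = [[-6, 0, 6], [0, 0, 0], [6, 0, -6]] = (-6)·[1, 0, -1][1, 0, -1]ᵀ and M₂ = S₁ = [[0, 2, 6], [0, 3, 9], [0, 1, 3]] = [2, 3, 1][0, 1, 3]ᵀ, so take a₁ = [1, 0, -1], b₁ = [1, 0, -1], a₂ = [2, 3, 1], b₂ = [0, 1, 3].
Each slice is an integer combination of E₁ = a₁b₁ᵀ and E₂ = a₂b₂ᵀ: S₀ = −6·E₁ + 2·E₂, S₁ = E₂, S₂ = 3·E₁ − E₂; reading off coefficients, c₁ = [-6, 0, 3] and c₂ = [2, 1, -1].
Hence T = [1, 0, -1] ∘ [1, 0, -1] ∘ [-6, 0, 3] + [2, 3, 1] ∘ [0, 1, 3] ∘ [2, 1, -1], so rank(T) ≤ 2.
These bounds meet, so rank(T) = 2.

rank(T) = 2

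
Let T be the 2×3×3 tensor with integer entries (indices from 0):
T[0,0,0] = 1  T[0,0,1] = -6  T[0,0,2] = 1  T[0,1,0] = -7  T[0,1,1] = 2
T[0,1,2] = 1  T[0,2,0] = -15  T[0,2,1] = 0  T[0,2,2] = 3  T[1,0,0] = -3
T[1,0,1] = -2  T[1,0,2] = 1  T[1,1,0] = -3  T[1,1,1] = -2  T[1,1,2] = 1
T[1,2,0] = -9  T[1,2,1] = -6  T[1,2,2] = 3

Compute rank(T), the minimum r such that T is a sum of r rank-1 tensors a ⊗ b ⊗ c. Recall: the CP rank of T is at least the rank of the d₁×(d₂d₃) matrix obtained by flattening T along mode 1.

Lower bound: the mode-2 unfolding of T (rows indexed by j, columns by (i,k) = (0,0), (0,1), (0,2), (1,0), (1,1), (1,2)) is [[1, -6, 1, -3, -2, 1], [-7, 2, 1, -3, -2, 1], [-15, 0, 3, -9, -6, 3]].
There the 2×2 minor on rows j ∈ {0, 1}, columns (i,k) ∈ {(0,0), (0,1)} is det [[1, -6], [-7, 2]] = -40 ≠ 0, so this unfolding has rank ≥ 2; CP rank is at least every unfolding rank, so rank(T) ≥ 2. (Flattening ranks never certify an upper bound on CP rank; for that we must actually write T with 2 rank-1 terms.)
Upper bound — finding two terms. Write S_k = T[:,:,k] for the frontal slices: S₀ = [[1, -7, -15], [-3, -3, -9]], S₁ = [[-6, 2, 0], [-2, -2, -6]], S₂ = [[1, 1, 3], [1, 1, 3]].
If T = a₁ ⊗ b₁ ⊗ c₁ + a₂ ⊗ b₂ ⊗ c₂ then each S_k = c₁[k]·a₁b₁ᵀ + c₂[k]·a₂b₂ᵀ. S₀ and S₁ are linearly independent, so a₁b₁ᵀ and a₂b₂ᵀ must span the same plane of matrices: they are the rank-1 matrices of the form x·S₀ + y·S₁.
The 2×2 minor of x·S₀ + y·S₁ on rows {0,1}, columns {0,1} is −24·x² + 8·xy + 16·y² = (-8)·(3·x + 2·y)(x − y), vanishing at (x:y) = (2:-3) and (1:1).
M₁ = 2·S₀ − 3·S₁ = [[20, -20, -30], [0, 0, 0]] = 10·(1, 0)(2, -2, -3)ᵀ and M₂ = S₀ + S₁ = [[-5, -5, -15], [-5, -5, -15]] = (-5)·(1, 1)(1, 1, 3)ᵀ, so take a₁ = (1, 0), b₁ = (2, -2, -3), a₂ = (1, 1), b₂ = (1, 1, 3).
Each slice is an integer combination of E₁ = a₁b₁ᵀ and E₂ = a₂b₂ᵀ: S₀ = 2·E₁ − 3·E₂, S₁ = −2·E₁ − 2·E₂, S₂ = E₂; reading off coefficients, c₁ = (2, -2, 0) and c₂ = (-3, -2, 1).
Hence T = (1, 0) ⊗ (2, -2, -3) ⊗ (2, -2, 0) + (1, 1) ⊗ (1, 1, 3) ⊗ (-3, -2, 1), so rank(T) ≤ 2.
These bounds meet, so rank(T) = 2.
Check entry T[0,0,1] = -6: (1)·(2)·(-2) + (1)·(1)·(-2) = -6.

2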